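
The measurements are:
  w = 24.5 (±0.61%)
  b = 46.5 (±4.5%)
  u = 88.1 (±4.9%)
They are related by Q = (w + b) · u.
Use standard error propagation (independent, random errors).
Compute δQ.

358

Let h = w + b = 71.0. δh = √(δw² + δb²) = √(0.0223 + 4.38) = 2.10, so δh/h = 0.0295.
Q is then a monomial in h, u:
δQ/Q = √((δh/h)² + (1·δu/u)²) = √(0.000873 + 0.00240) = 0.0572
Q = 6260, so δQ = 0.0572 × 6260 = 358.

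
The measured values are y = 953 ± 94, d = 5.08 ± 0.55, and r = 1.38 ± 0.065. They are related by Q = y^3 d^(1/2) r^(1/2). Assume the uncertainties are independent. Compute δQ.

6.91e+08

Relative error in a monomial: (δQ/Q)² = Σ (nᵢ · δxᵢ/xᵢ)².
  (3·δy/y)² = (3×0.0986)² = 0.0876;  (½·δd/d)² = (0.5×0.108)² = 0.00293;  (½·δr/r)² = (0.5×0.0471)² = 0.000555
δQ/Q = √(0.0910) = 0.302
Q = 2.29e+09, so δQ = 0.302 × 2.29e+09 = 6.91e+08.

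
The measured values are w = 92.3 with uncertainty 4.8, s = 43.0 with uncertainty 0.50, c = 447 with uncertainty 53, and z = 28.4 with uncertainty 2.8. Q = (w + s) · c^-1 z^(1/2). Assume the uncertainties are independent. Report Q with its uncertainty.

Let u = w + s = 135. δu = √(δw² + δs²) = √(23.0 + 0.250) = 4.83, so δu/u = 0.0357.
Q is then a monomial in u, c, z:
δQ/Q = √((δu/u)² + (-1·δc/c)² + (½·δz/z)²) = √(0.00127 + 0.0141 + 0.00243) = 0.133
Q = 1.61, so δQ = 0.133 × 1.61 = 0.215.

1.61 ± 0.215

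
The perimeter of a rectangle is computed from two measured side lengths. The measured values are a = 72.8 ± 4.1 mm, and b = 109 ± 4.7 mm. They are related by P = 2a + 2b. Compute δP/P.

0.0343

P is a linear combination, so absolute uncertainties add in quadrature:
  (2·δa)² = 67.2;  (2·δb)² = 88.4
δP = √(156) = 12.5 mm
P = 364 mm, so δP/P = 12.5/364 = 0.0343.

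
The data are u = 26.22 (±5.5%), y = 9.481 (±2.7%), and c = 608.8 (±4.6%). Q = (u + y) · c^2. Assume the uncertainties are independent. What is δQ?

1.33e+06

Let w = u + y = 35.70. δw = √(δu² + δy²) = √(2.08 + 0.0655) = 1.46, so δw/w = 0.0410.
Q is then a monomial in w, c:
δQ/Q = √((δw/w)² + (2·δc/c)²) = √(0.00168 + 0.00846) = 0.101
Q = 1.323e+07, so δQ = 0.101 × 1.323e+07 = 1.33e+06.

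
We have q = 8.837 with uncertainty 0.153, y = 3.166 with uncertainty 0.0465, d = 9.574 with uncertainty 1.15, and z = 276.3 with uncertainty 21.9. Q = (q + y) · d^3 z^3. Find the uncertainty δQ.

9.6e+10

Let u = q + y = 12.00. δu = √(δq² + δy²) = √(0.0234 + 0.00216) = 0.160, so δu/u = 0.0133.
Q is then a monomial in u, d, z:
δQ/Q = √((δu/u)² + (3·δd/d)² + (3·δz/z)²) = √(0.000177 + 0.130 + 0.0565) = 0.432
Q = 2.222e+11, so δQ = 0.432 × 2.222e+11 = 9.6e+10.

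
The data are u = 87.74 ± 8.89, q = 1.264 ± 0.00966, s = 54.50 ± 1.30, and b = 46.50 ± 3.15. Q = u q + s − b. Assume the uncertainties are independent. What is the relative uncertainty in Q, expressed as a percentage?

Let p = u·q = 110.9. δp/p = √((1·δu/u)² + (1·δq/q)²) = √(0.0103 + 5.84e-05) = 0.102, so δp = 11.3.
Q = p + s − b: δQ = √(δp² + δs² + δb²) = √(127 + 1.69 + 9.92) = 11.8
Q = 118.9, so δQ/Q = 11.8/118.9 = 0.0990.

9.90%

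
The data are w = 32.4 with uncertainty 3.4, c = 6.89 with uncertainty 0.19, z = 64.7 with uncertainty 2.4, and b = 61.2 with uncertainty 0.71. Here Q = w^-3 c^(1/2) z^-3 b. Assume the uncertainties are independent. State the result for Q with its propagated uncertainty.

Each factor contributes (exponent × relative error)² to (δQ/Q)²:
  (-3·δw/w)² = (-3×0.105)² = 0.0991;  (½·δc/c)² = (0.5×0.0276)² = 0.000190;  (-3·δz/z)² = (-3×0.0371)² = 0.0124;  (1·δb/b)² = (1×0.0116)² = 0.000135
δQ/Q = √(0.112) = 0.334
Q = 1.74e-08, so δQ = 0.334 × 1.74e-08 = 5.83e-09.

(1.74 ± 0.583) × 10^-8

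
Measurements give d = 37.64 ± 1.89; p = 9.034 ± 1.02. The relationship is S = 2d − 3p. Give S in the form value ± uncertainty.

Sums and differences: (δS)² = Σ (cᵢ δxᵢ)².
  (2·δd)² = 14.3;  (3·δp)² = 9.36
δS = √(23.7) = 4.86
S = 48.18.

48.18 ± 4.86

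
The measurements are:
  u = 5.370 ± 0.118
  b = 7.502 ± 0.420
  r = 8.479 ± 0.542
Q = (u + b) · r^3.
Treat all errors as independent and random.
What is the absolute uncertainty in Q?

Let w = u + b = 12.87. δw = √(δu² + δb²) = √(0.0139 + 0.176) = 0.436, so δw/w = 0.0339.
Q is then a monomial in w, r:
δQ/Q = √((δw/w)² + (3·δr/r)²) = √(0.00115 + 0.0368) = 0.195
Q = 7847, so δQ = 0.195 × 7847 = 1530.

1530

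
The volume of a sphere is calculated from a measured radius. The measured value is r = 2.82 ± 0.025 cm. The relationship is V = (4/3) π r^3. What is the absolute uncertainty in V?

2.50 cm^3

Each factor contributes (exponent × relative error)² to (δV/V)²:
  (3·δr/r)² = (3×0.00887)² = 0.000707
δV/V = √(0.000707) = 0.0266
V = 93.9 cm^3, so δV = 0.0266 × 93.9 = 2.50 cm^3.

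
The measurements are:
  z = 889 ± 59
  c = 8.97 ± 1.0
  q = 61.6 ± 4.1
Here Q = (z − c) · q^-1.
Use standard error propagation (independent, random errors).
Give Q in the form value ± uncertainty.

Let u = z − c = 880. δu = √(δz² + δc²) = √(3480 + 1.00) = 59.0, so δu/u = 0.0671.
Q is then a monomial in u, q:
δQ/Q = √((δu/u)² + (-1·δq/q)²) = √(0.00450 + 0.00443) = 0.0945
Q = 14.3, so δQ = 0.0945 × 14.3 = 1.35.

14.3 ± 1.35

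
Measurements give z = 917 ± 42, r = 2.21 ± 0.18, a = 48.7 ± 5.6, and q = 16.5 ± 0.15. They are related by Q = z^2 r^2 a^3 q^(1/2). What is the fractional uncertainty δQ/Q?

0.392

Each factor contributes (exponent × relative error)² to (δQ/Q)²:
  (2·δz/z)² = (2×0.0458)² = 0.00839;  (2·δr/r)² = (2×0.0814)² = 0.0265;  (3·δa/a)² = (3×0.115)² = 0.119;  (½·δq/q)² = (0.5×0.00909)² = 2.07e-05
δQ/Q = √(0.154) = 0.392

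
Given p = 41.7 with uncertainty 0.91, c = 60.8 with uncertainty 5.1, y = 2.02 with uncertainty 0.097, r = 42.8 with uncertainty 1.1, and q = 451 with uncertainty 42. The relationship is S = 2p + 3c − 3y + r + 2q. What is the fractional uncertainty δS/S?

0.0709

For a sum/difference, combine absolute errors in quadrature:
  (2·δp)² = 3.31;  (3·δc)² = 234;  (3·δy)² = 0.0847;  (δr)² = 1.21;  (2·δq)² = 7060
δS = √(7290) = 85.4
S = 1200, so δS/S = 85.4/1200 = 0.0709.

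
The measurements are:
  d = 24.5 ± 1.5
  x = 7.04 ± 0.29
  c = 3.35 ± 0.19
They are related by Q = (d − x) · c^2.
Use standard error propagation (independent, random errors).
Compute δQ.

28.1

Let u = d − x = 17.5. δu = √(δd² + δx²) = √(2.25 + 0.0841) = 1.53, so δu/u = 0.0875.
Q is then a monomial in u, c:
δQ/Q = √((δu/u)² + (2·δc/c)²) = √(0.00766 + 0.0129) = 0.143
Q = 196, so δQ = 0.143 × 196 = 28.1.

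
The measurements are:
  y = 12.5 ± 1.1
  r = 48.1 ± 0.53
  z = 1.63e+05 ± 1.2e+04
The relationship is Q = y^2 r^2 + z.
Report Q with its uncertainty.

Let p = y^2·r^2 = 3.62e+05. δp/p = √((2·δy/y)² + (2·δr/r)²) = √(0.0310 + 0.000486) = 0.177, so δp = 64100.
Q = p + z: δQ = √(δp² + δz²) = √(4.11e+09 + 1.44e+08) = 65200
Q = 5.25e+05.

(5.25 ± 0.652) × 10^5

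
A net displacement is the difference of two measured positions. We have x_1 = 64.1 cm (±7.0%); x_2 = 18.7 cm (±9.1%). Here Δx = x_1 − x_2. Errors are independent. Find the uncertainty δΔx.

Absolute uncertainties add in quadrature for a linear combination:
  (δx_1)² = 20.1;  (δx_2)² = 2.90
δΔx = √(23.0) = 4.80 cm

4.80 cm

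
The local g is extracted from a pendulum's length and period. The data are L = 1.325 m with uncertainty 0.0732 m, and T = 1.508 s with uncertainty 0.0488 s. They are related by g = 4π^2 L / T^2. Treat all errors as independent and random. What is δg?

1.96 m/s^2

Products/powers → add relative errors in quadrature, weighted by exponent:
  (1·δL/L)² = (1×0.0552)² = 0.00305;  (-2·δT/T)² = (-2×0.0324)² = 0.00419
δg/g = √(0.00724) = 0.0851
g = 23.00 m/s^2, so δg = 0.0851 × 23.00 = 1.96 m/s^2.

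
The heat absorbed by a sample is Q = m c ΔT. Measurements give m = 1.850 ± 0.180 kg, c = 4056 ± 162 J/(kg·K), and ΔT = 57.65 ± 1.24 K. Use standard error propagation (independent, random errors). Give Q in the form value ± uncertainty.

432600 ± 46400 J

Each factor contributes (exponent × relative error)² to (δQ/Q)²:
  (1·δm/m)² = (1×0.0973)² = 0.00947;  (1·δc/c)² = (1×0.0399)² = 0.00160;  (1·δΔT/ΔT)² = (1×0.0215)² = 0.000463
δQ/Q = √(0.0115) = 0.107
Q = 432600 J, so δQ = 0.107 × 432600 = 46400 J.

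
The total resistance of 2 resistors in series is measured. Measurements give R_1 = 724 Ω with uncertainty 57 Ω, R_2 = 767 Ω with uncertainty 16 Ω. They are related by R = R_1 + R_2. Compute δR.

59.2 Ω

Absolute uncertainties add in quadrature for a linear combination:
  (δR_1)² = 3250;  (δR_2)² = 256
δR = √(3500) = 59.2 Ω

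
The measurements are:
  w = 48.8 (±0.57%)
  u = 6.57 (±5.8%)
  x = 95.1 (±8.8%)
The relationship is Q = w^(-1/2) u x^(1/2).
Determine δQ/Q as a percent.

7.29%

For a monomial Q ∝ w^(-1/2), u, x^(1/2), fractional errors add in quadrature:
  (−½·δw/w)² = (-0.5×0.00570)² = 8.12e-06;  (1·δu/u)² = (1×0.0580)² = 0.00336;  (½·δx/x)² = (0.5×0.0880)² = 0.00194
δQ/Q = √(0.00531) = 0.0729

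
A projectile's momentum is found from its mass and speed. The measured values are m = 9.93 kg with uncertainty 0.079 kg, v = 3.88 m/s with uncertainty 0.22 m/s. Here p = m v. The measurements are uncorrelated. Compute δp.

p is a product of powers, so relative uncertainties combine in quadrature:
  (1·δm/m)² = (1×0.00796)² = 6.33e-05;  (1·δv/v)² = (1×0.0567)² = 0.00322
δp/p = √(0.00328) = 0.0573
p = 38.5 kg·m/s, so δp = 0.0573 × 38.5 = 2.21 kg·m/s.

2.21 kg·m/s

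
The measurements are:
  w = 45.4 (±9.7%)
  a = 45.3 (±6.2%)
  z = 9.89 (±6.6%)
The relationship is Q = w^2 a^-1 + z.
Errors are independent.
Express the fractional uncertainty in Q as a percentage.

Let p = w^2·a^-1 = 45.5. δp/p = √((2·δw/w)² + (-1·δa/a)²) = √(0.0376 + 0.00384) = 0.204, so δp = 9.27.
Q = p + z: δQ = √(δp² + δz²) = √(85.9 + 0.426) = 9.29
Q = 55.4, so δQ/Q = 9.29/55.4 = 0.168.

16.8%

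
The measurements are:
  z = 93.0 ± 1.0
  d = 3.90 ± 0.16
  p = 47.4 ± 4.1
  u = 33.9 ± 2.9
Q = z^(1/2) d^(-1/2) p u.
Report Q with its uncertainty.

7850 ± 969

Relative error in a monomial: (δQ/Q)² = Σ (nᵢ · δxᵢ/xᵢ)².
  (½·δz/z)² = (0.5×0.0108)² = 2.89e-05;  (−½·δd/d)² = (-0.5×0.0410)² = 0.000421;  (1·δp/p)² = (1×0.0865)² = 0.00748;  (1·δu/u)² = (1×0.0855)² = 0.00732
δQ/Q = √(0.0152) = 0.123
Q = 7850, so δQ = 0.123 × 7850 = 969.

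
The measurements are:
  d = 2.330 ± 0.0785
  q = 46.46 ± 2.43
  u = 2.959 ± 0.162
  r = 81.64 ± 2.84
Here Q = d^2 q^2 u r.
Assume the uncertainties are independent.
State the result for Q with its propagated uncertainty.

(2.831 ± 0.397) × 10^6

Relative error in a monomial: (δQ/Q)² = Σ (nᵢ · δxᵢ/xᵢ)².
  (2·δd/d)² = (2×0.0337)² = 0.00454;  (2·δq/q)² = (2×0.0523)² = 0.0109;  (1·δu/u)² = (1×0.0547)² = 0.00300;  (1·δr/r)² = (1×0.0348)² = 0.00121
δQ/Q = √(0.0197) = 0.140
Q = 2.831e+06, so δQ = 0.140 × 2.831e+06 = 3.97e+05.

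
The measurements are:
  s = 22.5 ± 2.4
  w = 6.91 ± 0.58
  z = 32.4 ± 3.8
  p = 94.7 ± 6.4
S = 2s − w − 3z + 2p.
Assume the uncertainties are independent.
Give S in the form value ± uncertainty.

130 ± 17.8

Sums and differences: (δS)² = Σ (cᵢ δxᵢ)².
  (2·δs)² = 23.0;  (δw)² = 0.336;  (3·δz)² = 130;  (2·δp)² = 164
δS = √(317) = 17.8
S = 130.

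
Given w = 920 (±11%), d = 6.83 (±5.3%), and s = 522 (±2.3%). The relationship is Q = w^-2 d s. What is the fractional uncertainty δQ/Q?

Q is a product of powers, so relative uncertainties combine in quadrature:
  (-2·δw/w)² = (-2×0.110)² = 0.0484;  (1·δd/d)² = (1×0.0530)² = 0.00281;  (1·δs/s)² = (1×0.0230)² = 0.000529
δQ/Q = √(0.0517) = 0.227

0.227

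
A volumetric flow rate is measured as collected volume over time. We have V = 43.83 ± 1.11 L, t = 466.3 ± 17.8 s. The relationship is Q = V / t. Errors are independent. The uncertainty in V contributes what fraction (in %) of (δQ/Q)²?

(δQ/Q)² = (1·δV/V)² + (-1·δt/t)²
  V term: (1×0.0253)² = 0.000641
  t term: (-1×0.0382)² = 0.00146
Total = 0.00210. Share from V = 0.000641/0.00210 = 0.306.

30.6%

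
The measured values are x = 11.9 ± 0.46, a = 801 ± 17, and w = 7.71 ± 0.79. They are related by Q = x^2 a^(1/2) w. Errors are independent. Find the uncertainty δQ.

3980

Since Q is a product/quotient, work with relative uncertainties:
  (2·δx/x)² = (2×0.0387)² = 0.00598;  (½·δa/a)² = (0.5×0.0212)² = 0.000113;  (1·δw/w)² = (1×0.102)² = 0.0105
δQ/Q = √(0.0166) = 0.129
Q = 30900, so δQ = 0.129 × 30900 = 3980.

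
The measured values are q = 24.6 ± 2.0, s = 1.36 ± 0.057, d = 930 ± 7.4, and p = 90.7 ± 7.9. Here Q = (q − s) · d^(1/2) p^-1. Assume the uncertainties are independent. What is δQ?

Let u = q − s = 23.2. δu = √(δq² + δs²) = √(4.00 + 0.00325) = 2.00, so δu/u = 0.0861.
Q is then a monomial in u, d, p:
δQ/Q = √((δu/u)² + (½·δd/d)² + (-1·δp/p)²) = √(0.00741 + 1.58e-05 + 0.00759) = 0.123
Q = 7.81, so δQ = 0.123 × 7.81 = 0.957.

0.957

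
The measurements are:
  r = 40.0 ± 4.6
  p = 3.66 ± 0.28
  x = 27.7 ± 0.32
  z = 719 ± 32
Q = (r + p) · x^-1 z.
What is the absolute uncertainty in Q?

130

Let u = r + p = 43.7. δu = √(δr² + δp²) = √(21.2 + 0.0784) = 4.61, so δu/u = 0.106.
Q is then a monomial in u, x, z:
δQ/Q = √((δu/u)² + (-1·δx/x)² + (1·δz/z)²) = √(0.0111 + 0.000133 + 0.00198) = 0.115
Q = 1130, so δQ = 0.115 × 1130 = 130.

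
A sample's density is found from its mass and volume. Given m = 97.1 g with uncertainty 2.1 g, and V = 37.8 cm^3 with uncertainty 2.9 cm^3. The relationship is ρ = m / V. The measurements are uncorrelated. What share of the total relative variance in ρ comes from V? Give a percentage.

(δρ/ρ)² = (1·δm/m)² + (-1·δV/V)²
  m term: (1×0.0216)² = 0.000468
  V term: (-1×0.0767)² = 0.00589
Total = 0.00635. Share from V = 0.00589/0.00635 = 0.926.

92.6%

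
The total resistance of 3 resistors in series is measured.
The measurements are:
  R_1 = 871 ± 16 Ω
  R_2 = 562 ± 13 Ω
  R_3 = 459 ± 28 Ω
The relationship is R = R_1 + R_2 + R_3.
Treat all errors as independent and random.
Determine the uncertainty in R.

Sums and differences: (δR)² = Σ (cᵢ δxᵢ)².
  (δR_1)² = 256;  (δR_2)² = 169;  (δR_3)² = 784
δR = √(1210) = 34.8 Ω

34.8 Ω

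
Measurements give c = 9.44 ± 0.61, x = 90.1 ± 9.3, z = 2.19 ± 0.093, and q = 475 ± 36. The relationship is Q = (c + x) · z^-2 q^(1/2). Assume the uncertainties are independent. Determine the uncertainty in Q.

Let u = c + x = 99.5. δu = √(δc² + δx²) = √(0.372 + 86.5) = 9.32, so δu/u = 0.0936.
Q is then a monomial in u, z, q:
δQ/Q = √((δu/u)² + (-2·δz/z)² + (½·δq/q)²) = √(0.00877 + 0.00721 + 0.00144) = 0.132
Q = 452, so δQ = 0.132 × 452 = 59.7.

59.7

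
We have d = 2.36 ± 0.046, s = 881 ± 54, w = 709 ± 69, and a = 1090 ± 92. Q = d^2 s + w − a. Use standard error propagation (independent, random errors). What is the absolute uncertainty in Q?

375

Let p = d^2·s = 4910. δp/p = √((2·δd/d)² + (1·δs/s)²) = √(0.00152 + 0.00376) = 0.0726, so δp = 356.
Q = p + w − a: δQ = √(δp² + δw² + δa²) = √(1.27e+05 + 4760 + 8460) = 375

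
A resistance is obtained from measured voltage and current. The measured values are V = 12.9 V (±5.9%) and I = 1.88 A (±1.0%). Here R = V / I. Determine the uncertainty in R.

Relative error in a monomial: (δR/R)² = Σ (nᵢ · δxᵢ/xᵢ)².
  (1·δV/V)² = (1×0.0590)² = 0.00348;  (-1·δI/I)² = (-1×0.0100)² = 0.000100
δR/R = √(0.00358) = 0.0598
R = 6.86 Ω, so δR = 0.0598 × 6.86 = 0.411 Ω.

0.411 Ω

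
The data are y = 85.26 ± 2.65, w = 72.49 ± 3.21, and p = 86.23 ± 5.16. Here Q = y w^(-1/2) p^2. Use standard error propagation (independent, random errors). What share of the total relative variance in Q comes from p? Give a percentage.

(δQ/Q)² = (1·δy/y)² + (−½·δw/w)² + (2·δp/p)²
  y term: (1×0.0311)² = 0.000966
  w term: (-0.5×0.0443)² = 0.000490
  p term: (2×0.0598)² = 0.0143
Total = 0.0158. Share from p = 0.0143/0.0158 = 0.908.

90.8%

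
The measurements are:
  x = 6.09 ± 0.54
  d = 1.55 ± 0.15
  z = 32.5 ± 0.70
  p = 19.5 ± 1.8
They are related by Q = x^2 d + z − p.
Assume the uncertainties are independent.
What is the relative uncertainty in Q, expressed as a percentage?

Let w = x^2·d = 57.5. δw/w = √((2·δx/x)² + (1·δd/d)²) = √(0.0314 + 0.00937) = 0.202, so δw = 11.6.
Q = w + z − p: δQ = √(δw² + δz² + δp²) = √(135 + 0.490 + 3.24) = 11.8
Q = 70.5, so δQ/Q = 11.8/70.5 = 0.167.

16.7%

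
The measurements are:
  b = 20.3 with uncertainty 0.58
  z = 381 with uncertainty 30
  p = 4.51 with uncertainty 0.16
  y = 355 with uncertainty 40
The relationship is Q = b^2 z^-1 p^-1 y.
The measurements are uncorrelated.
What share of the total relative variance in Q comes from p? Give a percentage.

(δQ/Q)² = (2·δb/b)² + (-1·δz/z)² + (-1·δp/p)² + (1·δy/y)²
  b term: (2×0.0286)² = 0.00327
  z term: (-1×0.0787)² = 0.00620
  p term: (-1×0.0355)² = 0.00126
  y term: (1×0.113)² = 0.0127
Total = 0.0234. Share from p = 0.00126/0.0234 = 0.0537.

5.37%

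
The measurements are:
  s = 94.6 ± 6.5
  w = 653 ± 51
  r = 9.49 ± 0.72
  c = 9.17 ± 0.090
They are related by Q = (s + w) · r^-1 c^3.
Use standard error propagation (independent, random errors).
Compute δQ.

Let u = s + w = 748. δu = √(δs² + δw²) = √(42.2 + 2600) = 51.4, so δu/u = 0.0688.
Q is then a monomial in u, r, c:
δQ/Q = √((δu/u)² + (-1·δr/r)² + (3·δc/c)²) = √(0.00473 + 0.00576 + 0.000867) = 0.107
Q = 60700, so δQ = 0.107 × 60700 = 6470.

6470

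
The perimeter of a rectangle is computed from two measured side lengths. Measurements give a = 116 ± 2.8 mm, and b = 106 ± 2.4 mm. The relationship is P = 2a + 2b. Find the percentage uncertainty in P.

Each term contributes (cᵢ δxᵢ)² to (δP)²:
  (2·δa)² = 31.4;  (2·δb)² = 23.0
δP = √(54.4) = 7.38 mm
P = 444 mm, so δP/P = 7.38/444 = 0.0166.

1.66%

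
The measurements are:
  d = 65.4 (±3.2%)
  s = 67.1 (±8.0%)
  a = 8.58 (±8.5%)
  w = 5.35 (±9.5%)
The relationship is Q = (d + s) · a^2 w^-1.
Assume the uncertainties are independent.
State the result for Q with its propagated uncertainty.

Let u = d + s = 132. δu = √(δd² + δs²) = √(4.38 + 28.8) = 5.76, so δu/u = 0.0435.
Q is then a monomial in u, a, w:
δQ/Q = √((δu/u)² + (2·δa/a)² + (-1·δw/w)²) = √(0.00189 + 0.0289 + 0.00903) = 0.200
Q = 1820, so δQ = 0.200 × 1820 = 364.

1820 ± 364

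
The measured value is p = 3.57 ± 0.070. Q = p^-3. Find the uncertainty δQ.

Q ∝ p^-3, so δQ/Q = |-3| · δp/p = 3 × 0.0196 = 0.0588.
Q = 0.0220, so δQ = 0.0588 × 0.0220 = 0.00129.

0.00129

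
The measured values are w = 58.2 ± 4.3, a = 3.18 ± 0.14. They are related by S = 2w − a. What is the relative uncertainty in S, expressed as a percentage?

Absolute uncertainties add in quadrature for a linear combination:
  (2·δw)² = 74.0;  (δa)² = 0.0196
δS = √(74.0) = 8.60
S = 113, so δS/S = 8.60/113 = 0.0760.

7.60%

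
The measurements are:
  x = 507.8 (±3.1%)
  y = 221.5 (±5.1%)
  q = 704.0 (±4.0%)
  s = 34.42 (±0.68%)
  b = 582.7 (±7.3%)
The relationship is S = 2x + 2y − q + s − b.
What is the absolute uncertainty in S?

64.1

S is a linear combination, so absolute uncertainties add in quadrature:
  (2·δx)² = 991;  (2·δy)² = 510;  (δq)² = 793;  (δs)² = 0.0548;  (δb)² = 1810
δS = √(4100) = 64.1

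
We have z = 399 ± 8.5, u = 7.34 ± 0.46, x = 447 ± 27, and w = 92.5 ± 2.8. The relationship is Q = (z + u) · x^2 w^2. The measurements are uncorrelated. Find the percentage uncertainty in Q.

Let h = z + u = 406. δh = √(δz² + δu²) = √(72.2 + 0.212) = 8.51, so δh/h = 0.0209.
Q is then a monomial in h, x, w:
δQ/Q = √((δh/h)² + (2·δx/x)² + (2·δw/w)²) = √(0.000439 + 0.0146 + 0.00367) = 0.137

13.7%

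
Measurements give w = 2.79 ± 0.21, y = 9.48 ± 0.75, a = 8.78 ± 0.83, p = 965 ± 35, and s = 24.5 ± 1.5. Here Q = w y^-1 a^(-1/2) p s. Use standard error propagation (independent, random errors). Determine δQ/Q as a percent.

Products/powers → add relative errors in quadrature, weighted by exponent:
  (1·δw/w)² = (1×0.0753)² = 0.00567;  (-1·δy/y)² = (-1×0.0791)² = 0.00626;  (−½·δa/a)² = (-0.5×0.0945)² = 0.00223;  (1·δp/p)² = (1×0.0363)² = 0.00132;  (1·δs/s)² = (1×0.0612)² = 0.00375
δQ/Q = √(0.0192) = 0.139

13.9%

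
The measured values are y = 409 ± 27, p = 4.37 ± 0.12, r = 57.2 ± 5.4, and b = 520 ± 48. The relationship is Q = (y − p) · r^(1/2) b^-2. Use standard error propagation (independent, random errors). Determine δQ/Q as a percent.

Let u = y − p = 405. δu = √(δy² + δp²) = √(729 + 0.0144) = 27.0, so δu/u = 0.0667.
Q is then a monomial in u, r, b:
δQ/Q = √((δu/u)² + (½·δr/r)² + (-2·δb/b)²) = √(0.00445 + 0.00223 + 0.0341) = 0.202

20.2%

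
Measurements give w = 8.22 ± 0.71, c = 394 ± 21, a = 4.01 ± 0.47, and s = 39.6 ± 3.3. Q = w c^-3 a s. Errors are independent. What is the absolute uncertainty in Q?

Products/powers → add relative errors in quadrature, weighted by exponent:
  (1·δw/w)² = (1×0.0864)² = 0.00746;  (-3·δc/c)² = (-3×0.0533)² = 0.0256;  (1·δa/a)² = (1×0.117)² = 0.0137;  (1·δs/s)² = (1×0.0833)² = 0.00694
δQ/Q = √(0.0537) = 0.232
Q = 2.13e-05, so δQ = 0.232 × 2.13e-05 = 4.95e-06.

4.95e-06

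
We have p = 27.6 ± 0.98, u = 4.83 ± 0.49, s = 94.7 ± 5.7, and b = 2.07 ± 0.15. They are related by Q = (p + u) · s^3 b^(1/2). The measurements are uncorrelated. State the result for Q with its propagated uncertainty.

Let w = p + u = 32.4. δw = √(δp² + δu²) = √(0.960 + 0.240) = 1.10, so δw/w = 0.0338.
Q is then a monomial in w, s, b:
δQ/Q = √((δw/w)² + (3·δs/s)² + (½·δb/b)²) = √(0.00114 + 0.0326 + 0.00131) = 0.187
Q = 3.96e+07, so δQ = 0.187 × 3.96e+07 = 7.42e+06.

(3.96 ± 0.742) × 10^7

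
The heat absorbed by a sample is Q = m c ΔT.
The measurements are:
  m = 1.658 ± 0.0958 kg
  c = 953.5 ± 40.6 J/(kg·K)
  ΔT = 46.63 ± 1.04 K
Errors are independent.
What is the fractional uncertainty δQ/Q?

0.0752

Q is a product of powers, so relative uncertainties combine in quadrature:
  (1·δm/m)² = (1×0.0578)² = 0.00334;  (1·δc/c)² = (1×0.0426)² = 0.00181;  (1·δΔT/ΔT)² = (1×0.0223)² = 0.000497
δQ/Q = √(0.00565) = 0.0752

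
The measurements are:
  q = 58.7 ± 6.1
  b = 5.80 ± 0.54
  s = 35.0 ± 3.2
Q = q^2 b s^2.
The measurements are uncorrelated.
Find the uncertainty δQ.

7.15e+06

Each factor contributes (exponent × relative error)² to (δQ/Q)²:
  (2·δq/q)² = (2×0.104)² = 0.0432;  (1·δb/b)² = (1×0.0931)² = 0.00867;  (2·δs/s)² = (2×0.0914)² = 0.0334
δQ/Q = √(0.0853) = 0.292
Q = 2.45e+07, so δQ = 0.292 × 2.45e+07 = 7.15e+06.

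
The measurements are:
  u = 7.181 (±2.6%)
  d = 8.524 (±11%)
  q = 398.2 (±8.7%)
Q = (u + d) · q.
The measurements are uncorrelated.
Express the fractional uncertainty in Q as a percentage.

Let w = u + d = 15.70. δw = √(δu² + δd²) = √(0.0349 + 0.879) = 0.956, so δw/w = 0.0609.
Q is then a monomial in w, q:
δQ/Q = √((δw/w)² + (1·δq/q)²) = √(0.00371 + 0.00757) = 0.106

10.6%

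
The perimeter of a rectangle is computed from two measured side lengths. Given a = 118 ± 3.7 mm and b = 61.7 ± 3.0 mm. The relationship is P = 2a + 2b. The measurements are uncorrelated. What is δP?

P is a linear combination, so absolute uncertainties add in quadrature:
  (2·δa)² = 54.8;  (2·δb)² = 36.0
δP = √(90.8) = 9.53 mm

9.53 mm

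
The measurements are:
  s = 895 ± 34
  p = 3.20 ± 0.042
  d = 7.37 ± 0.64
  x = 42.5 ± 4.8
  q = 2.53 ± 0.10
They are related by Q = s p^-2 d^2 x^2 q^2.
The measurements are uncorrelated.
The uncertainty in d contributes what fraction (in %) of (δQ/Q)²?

33.7%

(δQ/Q)² = (1·δs/s)² + (-2·δp/p)² + (2·δd/d)² + (2·δx/x)² + (2·δq/q)²
  s term: (1×0.0380)² = 0.00144
  p term: (-2×0.0131)² = 0.000689
  d term: (2×0.0868)² = 0.0302
  x term: (2×0.113)² = 0.0510
  q term: (2×0.0395)² = 0.00625
Total = 0.0896. Share from d = 0.0302/0.0896 = 0.337.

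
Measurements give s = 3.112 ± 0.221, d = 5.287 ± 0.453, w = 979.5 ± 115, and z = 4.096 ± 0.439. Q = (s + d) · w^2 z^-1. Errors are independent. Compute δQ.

Let u = s + d = 8.399. δu = √(δs² + δd²) = √(0.0488 + 0.205) = 0.504, so δu/u = 0.0600.
Q is then a monomial in u, w, z:
δQ/Q = √((δu/u)² + (2·δw/w)² + (-1·δz/z)²) = √(0.00360 + 0.0551 + 0.0115) = 0.265
Q = 1.967e+06, so δQ = 0.265 × 1.967e+06 = 5.21e+05.

5.21e+05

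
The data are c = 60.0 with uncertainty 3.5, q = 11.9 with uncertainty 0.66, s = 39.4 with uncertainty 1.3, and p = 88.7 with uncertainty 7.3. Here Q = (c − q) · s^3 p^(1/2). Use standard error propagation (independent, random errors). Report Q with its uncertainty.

Let u = c − q = 48.1. δu = √(δc² + δq²) = √(12.2 + 0.436) = 3.56, so δu/u = 0.0740.
Q is then a monomial in u, s, p:
δQ/Q = √((δu/u)² + (3·δs/s)² + (½·δp/p)²) = √(0.00548 + 0.00980 + 0.00169) = 0.130
Q = 2.77e+07, so δQ = 0.130 × 2.77e+07 = 3.61e+06.

(2.77 ± 0.361) × 10^7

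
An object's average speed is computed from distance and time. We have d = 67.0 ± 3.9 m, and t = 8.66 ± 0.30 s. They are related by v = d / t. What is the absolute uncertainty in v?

0.524 m/s

v is a product of powers, so relative uncertainties combine in quadrature:
  (1·δd/d)² = (1×0.0582)² = 0.00339;  (-1·δt/t)² = (-1×0.0346)² = 0.00120
δv/v = √(0.00459) = 0.0677
v = 7.74 m/s, so δv = 0.0677 × 7.74 = 0.524 m/s.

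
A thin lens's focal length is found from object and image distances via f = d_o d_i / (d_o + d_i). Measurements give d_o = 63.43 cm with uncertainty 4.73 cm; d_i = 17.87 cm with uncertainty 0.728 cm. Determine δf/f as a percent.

∂f/∂d_o = (d_i/(d_o+d_i))² = 0.0483;  ∂f/∂d_i = (d_o/(d_o+d_i))² = 0.609
δf = √((∂f/∂d_o · δd_o)² + (∂f/∂d_i · δd_i)²) = √(0.0522 + 0.196) = 0.499 cm
f = 13.94 cm, so δf/f = 0.499/13.94 = 0.0358.

3.58%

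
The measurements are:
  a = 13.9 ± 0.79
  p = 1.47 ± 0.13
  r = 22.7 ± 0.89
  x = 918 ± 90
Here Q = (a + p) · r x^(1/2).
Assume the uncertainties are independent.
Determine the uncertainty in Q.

862

Let u = a + p = 15.4. δu = √(δa² + δp²) = √(0.624 + 0.0169) = 0.801, so δu/u = 0.0521.
Q is then a monomial in u, r, x:
δQ/Q = √((δu/u)² + (1·δr/r)² + (½·δx/x)²) = √(0.00271 + 0.00154 + 0.00240) = 0.0816
Q = 10600, so δQ = 0.0816 × 10600 = 862.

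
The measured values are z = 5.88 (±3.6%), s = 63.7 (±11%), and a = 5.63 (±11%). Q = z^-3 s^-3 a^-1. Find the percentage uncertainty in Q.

For a monomial Q ∝ z^-3, s^-3, a^-1, fractional errors add in quadrature:
  (-3·δz/z)² = (-3×0.0360)² = 0.0117;  (-3·δs/s)² = (-3×0.110)² = 0.109;  (-1·δa/a)² = (-1×0.110)² = 0.0121
δQ/Q = √(0.133) = 0.364

36.4%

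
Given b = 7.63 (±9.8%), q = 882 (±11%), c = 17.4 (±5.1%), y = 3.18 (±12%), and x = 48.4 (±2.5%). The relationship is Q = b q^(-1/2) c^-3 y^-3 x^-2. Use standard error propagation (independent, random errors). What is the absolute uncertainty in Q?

2.65e-10

Q is a product of powers, so relative uncertainties combine in quadrature:
  (1·δb/b)² = (1×0.0980)² = 0.00960;  (−½·δq/q)² = (-0.5×0.110)² = 0.00302;  (-3·δc/c)² = (-3×0.0510)² = 0.0234;  (-3·δy/y)² = (-3×0.120)² = 0.130;  (-2·δx/x)² = (-2×0.0250)² = 0.00250
δQ/Q = √(0.168) = 0.410
Q = 6.47e-10, so δQ = 0.410 × 6.47e-10 = 2.65e-10.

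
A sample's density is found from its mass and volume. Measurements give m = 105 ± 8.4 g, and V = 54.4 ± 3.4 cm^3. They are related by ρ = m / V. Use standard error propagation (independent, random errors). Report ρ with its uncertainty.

1.93 ± 0.196 g/cm^3

For a monomial ρ ∝ m, V^-1, fractional errors add in quadrature:
  (1·δm/m)² = (1×0.0800)² = 0.00640;  (-1·δV/V)² = (-1×0.0625)² = 0.00391
δρ/ρ = √(0.0103) = 0.102
ρ = 1.93 g/cm^3, so δρ = 0.102 × 1.93 = 0.196 g/cm^3.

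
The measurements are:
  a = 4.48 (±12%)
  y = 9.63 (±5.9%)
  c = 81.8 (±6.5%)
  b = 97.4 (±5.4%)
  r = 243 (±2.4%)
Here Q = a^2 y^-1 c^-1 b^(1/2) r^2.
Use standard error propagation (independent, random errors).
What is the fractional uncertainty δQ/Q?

0.261

Each factor contributes (exponent × relative error)² to (δQ/Q)²:
  (2·δa/a)² = (2×0.120)² = 0.0576;  (-1·δy/y)² = (-1×0.0590)² = 0.00348;  (-1·δc/c)² = (-1×0.0650)² = 0.00423;  (½·δb/b)² = (0.5×0.0540)² = 0.000729;  (2·δr/r)² = (2×0.0240)² = 0.00230
δQ/Q = √(0.0683) = 0.261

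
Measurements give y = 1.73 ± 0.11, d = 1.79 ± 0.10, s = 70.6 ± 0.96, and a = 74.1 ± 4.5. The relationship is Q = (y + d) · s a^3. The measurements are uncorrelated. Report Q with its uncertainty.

Let u = y + d = 3.52. δu = √(δy² + δd²) = √(0.0121 + 0.0100) = 0.149, so δu/u = 0.0422.
Q is then a monomial in u, s, a:
δQ/Q = √((δu/u)² + (1·δs/s)² + (3·δa/a)²) = √(0.00178 + 0.000185 + 0.0332) = 0.188
Q = 1.01e+08, so δQ = 0.188 × 1.01e+08 = 1.9e+07.

(1.01 ± 0.190) × 10^8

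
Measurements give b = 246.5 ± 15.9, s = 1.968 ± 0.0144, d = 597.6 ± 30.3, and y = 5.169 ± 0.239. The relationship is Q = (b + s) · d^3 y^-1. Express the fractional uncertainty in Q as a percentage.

Let u = b + s = 248.5. δu = √(δb² + δs²) = √(253 + 0.000207) = 15.9, so δu/u = 0.0640.
Q is then a monomial in u, d, y:
δQ/Q = √((δu/u)² + (3·δd/d)² + (-1·δy/y)²) = √(0.00409 + 0.0231 + 0.00214) = 0.171

17.1%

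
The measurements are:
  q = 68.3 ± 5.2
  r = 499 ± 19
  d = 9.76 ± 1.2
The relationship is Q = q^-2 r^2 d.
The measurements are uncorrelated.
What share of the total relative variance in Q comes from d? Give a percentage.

(δQ/Q)² = (-2·δq/q)² + (2·δr/r)² + (1·δd/d)²
  q term: (-2×0.0761)² = 0.0232
  r term: (2×0.0381)² = 0.00580
  d term: (1×0.123)² = 0.0151
Total = 0.0441. Share from d = 0.0151/0.0441 = 0.343.

34.3%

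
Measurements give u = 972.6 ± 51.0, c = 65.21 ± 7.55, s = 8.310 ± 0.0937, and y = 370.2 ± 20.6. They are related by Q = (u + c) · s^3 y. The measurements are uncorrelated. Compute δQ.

Let w = u + c = 1038. δw = √(δu² + δc²) = √(2600 + 57.0) = 51.6, so δw/w = 0.0497.
Q is then a monomial in w, s, y:
δQ/Q = √((δw/w)² + (3·δs/s)² + (1·δy/y)²) = √(0.00247 + 0.00114 + 0.00310) = 0.0819
Q = 2.205e+08, so δQ = 0.0819 × 2.205e+08 = 1.81e+07.

1.81e+07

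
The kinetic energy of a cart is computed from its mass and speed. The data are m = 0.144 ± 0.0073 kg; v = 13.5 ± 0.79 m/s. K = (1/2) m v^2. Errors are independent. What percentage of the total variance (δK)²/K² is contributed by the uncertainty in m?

(δK/K)² = (1·δm/m)² + (2·δv/v)²
  m term: (1×0.0507)² = 0.00257
  v term: (2×0.0585)² = 0.0137
Total = 0.0163. Share from m = 0.00257/0.0163 = 0.158.

15.8%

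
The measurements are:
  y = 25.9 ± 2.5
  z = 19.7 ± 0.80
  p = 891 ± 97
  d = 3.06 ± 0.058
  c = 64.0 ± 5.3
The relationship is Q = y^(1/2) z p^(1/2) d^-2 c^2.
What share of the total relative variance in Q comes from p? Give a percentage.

8.27%

(δQ/Q)² = (½·δy/y)² + (1·δz/z)² + (½·δp/p)² + (-2·δd/d)² + (2·δc/c)²
  y term: (0.5×0.0965)² = 0.00233
  z term: (1×0.0406)² = 0.00165
  p term: (0.5×0.109)² = 0.00296
  d term: (-2×0.0190)² = 0.00144
  c term: (2×0.0828)² = 0.0274
Total = 0.0358. Share from p = 0.00296/0.0358 = 0.0827.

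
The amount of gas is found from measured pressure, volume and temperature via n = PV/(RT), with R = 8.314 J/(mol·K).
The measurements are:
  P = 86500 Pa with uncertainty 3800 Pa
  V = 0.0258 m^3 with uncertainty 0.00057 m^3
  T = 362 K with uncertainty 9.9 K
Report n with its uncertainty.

0.742 ± 0.0417 mol

Each factor contributes (exponent × relative error)² to (δn/n)²:
  (1·δP/P)² = (1×0.0439)² = 0.00193;  (1·δV/V)² = (1×0.0221)² = 0.000488;  (-1·δT/T)² = (-1×0.0273)² = 0.000748
δn/n = √(0.00317) = 0.0563
n = 0.742 mol, so δn = 0.0563 × 0.742 = 0.0417 mol.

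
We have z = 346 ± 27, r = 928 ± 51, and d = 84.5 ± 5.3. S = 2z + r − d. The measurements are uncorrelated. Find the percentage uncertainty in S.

Each term contributes (cᵢ δxᵢ)² to (δS)²:
  (2·δz)² = 2920;  (δr)² = 2600;  (δd)² = 28.1
δS = √(5550) = 74.5
S = 1540, so δS/S = 74.5/1540 = 0.0485.

4.85%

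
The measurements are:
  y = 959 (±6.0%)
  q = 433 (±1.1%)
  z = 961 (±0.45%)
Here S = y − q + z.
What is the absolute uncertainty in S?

Each term contributes (cᵢ δxᵢ)² to (δS)²:
  (δy)² = 3310;  (δq)² = 22.7;  (δz)² = 18.7
δS = √(3350) = 57.9

57.9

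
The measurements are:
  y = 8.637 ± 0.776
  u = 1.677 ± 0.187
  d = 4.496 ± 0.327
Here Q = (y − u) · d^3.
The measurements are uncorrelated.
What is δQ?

Let w = y − u = 6.960. δw = √(δy² + δu²) = √(0.602 + 0.0350) = 0.798, so δw/w = 0.115.
Q is then a monomial in w, d:
δQ/Q = √((δw/w)² + (3·δd/d)²) = √(0.0132 + 0.0476) = 0.246
Q = 632.5, so δQ = 0.246 × 632.5 = 156.

156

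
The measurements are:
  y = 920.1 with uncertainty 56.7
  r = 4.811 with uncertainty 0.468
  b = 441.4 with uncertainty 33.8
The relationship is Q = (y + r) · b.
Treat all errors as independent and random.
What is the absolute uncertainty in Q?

Let u = y + r = 924.9. δu = √(δy² + δr²) = √(3210 + 0.219) = 56.7, so δu/u = 0.0613.
Q is then a monomial in u, b:
δQ/Q = √((δu/u)² + (1·δb/b)²) = √(0.00376 + 0.00586) = 0.0981
Q = 408300, so δQ = 0.0981 × 408300 = 40000.

40000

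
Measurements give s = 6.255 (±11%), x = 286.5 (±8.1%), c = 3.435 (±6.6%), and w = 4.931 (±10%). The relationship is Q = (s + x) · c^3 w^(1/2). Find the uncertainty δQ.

5770

Let u = s + x = 292.8. δu = √(δs² + δx²) = √(0.473 + 539) = 23.2, so δu/u = 0.0793.
Q is then a monomial in u, c, w:
δQ/Q = √((δu/u)² + (3·δc/c)² + (½·δw/w)²) = √(0.00629 + 0.0392 + 0.00250) = 0.219
Q = 26350, so δQ = 0.219 × 26350 = 5770.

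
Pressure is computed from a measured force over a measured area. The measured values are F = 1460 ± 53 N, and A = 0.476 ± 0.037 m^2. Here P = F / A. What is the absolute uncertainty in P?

P is a product of powers, so relative uncertainties combine in quadrature:
  (1·δF/F)² = (1×0.0363)² = 0.00132;  (-1·δA/A)² = (-1×0.0777)² = 0.00604
δP/P = √(0.00736) = 0.0858
P = 3070 Pa, so δP = 0.0858 × 3070 = 263 Pa.

263 Pa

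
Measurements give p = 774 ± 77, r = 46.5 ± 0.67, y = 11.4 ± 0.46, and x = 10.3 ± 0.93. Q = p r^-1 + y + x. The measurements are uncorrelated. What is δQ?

1.97

Let w = p·r^-1 = 16.6. δw/w = √((1·δp/p)² + (-1·δr/r)²) = √(0.00990 + 0.000208) = 0.101, so δw = 1.67.
Q = w + y + x: δQ = √(δw² + δy² + δx²) = √(2.80 + 0.212 + 0.865) = 1.97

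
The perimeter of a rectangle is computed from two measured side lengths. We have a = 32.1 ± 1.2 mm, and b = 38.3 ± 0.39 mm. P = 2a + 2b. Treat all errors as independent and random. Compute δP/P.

0.0179

Each term contributes (cᵢ δxᵢ)² to (δP)²:
  (2·δa)² = 5.76;  (2·δb)² = 0.608
δP = √(6.37) = 2.52 mm
P = 141 mm, so δP/P = 2.52/141 = 0.0179.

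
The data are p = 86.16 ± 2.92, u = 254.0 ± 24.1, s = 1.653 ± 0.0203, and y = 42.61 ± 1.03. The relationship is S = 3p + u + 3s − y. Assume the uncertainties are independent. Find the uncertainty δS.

Sums and differences: (δS)² = Σ (cᵢ δxᵢ)².
  (3·δp)² = 76.7;  (δu)² = 581;  (3·δs)² = 0.00371;  (δy)² = 1.06
δS = √(659) = 25.7

25.7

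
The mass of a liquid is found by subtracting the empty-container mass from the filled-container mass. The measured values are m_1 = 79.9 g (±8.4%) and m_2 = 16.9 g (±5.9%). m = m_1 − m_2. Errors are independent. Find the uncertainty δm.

For a sum/difference, combine absolute errors in quadrature:
  (δm_1)² = 45.0;  (δm_2)² = 0.994
δm = √(46.0) = 6.79 g

6.79 g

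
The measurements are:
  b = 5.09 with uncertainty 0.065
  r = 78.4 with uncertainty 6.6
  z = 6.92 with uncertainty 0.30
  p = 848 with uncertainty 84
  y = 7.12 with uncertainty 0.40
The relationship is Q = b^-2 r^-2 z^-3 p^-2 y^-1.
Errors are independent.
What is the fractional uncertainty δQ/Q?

0.297

Products/powers → add relative errors in quadrature, weighted by exponent:
  (-2·δb/b)² = (-2×0.0128)² = 0.000652;  (-2·δr/r)² = (-2×0.0842)² = 0.0283;  (-3·δz/z)² = (-3×0.0434)² = 0.0169;  (-2·δp/p)² = (-2×0.0991)² = 0.0392;  (-1·δy/y)² = (-1×0.0562)² = 0.00316
δQ/Q = √(0.0883) = 0.297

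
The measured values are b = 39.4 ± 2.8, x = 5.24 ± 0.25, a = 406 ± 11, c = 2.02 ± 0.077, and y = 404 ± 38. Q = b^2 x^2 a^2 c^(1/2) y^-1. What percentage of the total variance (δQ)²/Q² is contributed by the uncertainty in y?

(δQ/Q)² = (2·δb/b)² + (2·δx/x)² + (2·δa/a)² + (½·δc/c)² + (-1·δy/y)²
  b term: (2×0.0711)² = 0.0202
  x term: (2×0.0477)² = 0.00910
  a term: (2×0.0271)² = 0.00294
  c term: (0.5×0.0381)² = 0.000363
  y term: (-1×0.0941)² = 0.00885
Total = 0.0415. Share from y = 0.00885/0.0415 = 0.213.

21.3%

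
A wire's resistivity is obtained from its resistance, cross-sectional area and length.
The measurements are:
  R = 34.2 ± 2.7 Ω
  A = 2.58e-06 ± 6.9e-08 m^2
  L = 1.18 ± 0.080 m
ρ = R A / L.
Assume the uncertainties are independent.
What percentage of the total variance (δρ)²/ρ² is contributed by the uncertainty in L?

39.8%

(δρ/ρ)² = (1·δR/R)² + (1·δA/A)² + (-1·δL/L)²
  R term: (1×0.0789)² = 0.00623
  A term: (1×0.0267)² = 0.000715
  L term: (-1×0.0678)² = 0.00460
Total = 0.0115. Share from L = 0.00460/0.0115 = 0.398.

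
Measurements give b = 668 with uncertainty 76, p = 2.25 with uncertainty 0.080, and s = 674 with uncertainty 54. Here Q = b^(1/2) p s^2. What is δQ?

Q is a product of powers, so relative uncertainties combine in quadrature:
  (½·δb/b)² = (0.5×0.114)² = 0.00324;  (1·δp/p)² = (1×0.0356)² = 0.00126;  (2·δs/s)² = (2×0.0801)² = 0.0257
δQ/Q = √(0.0302) = 0.174
Q = 2.64e+07, so δQ = 0.174 × 2.64e+07 = 4.59e+06.

4.59e+06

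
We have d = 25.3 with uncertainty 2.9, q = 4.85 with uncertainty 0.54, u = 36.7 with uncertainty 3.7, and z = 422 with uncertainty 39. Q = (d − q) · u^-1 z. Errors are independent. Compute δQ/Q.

Let w = d − q = 20.5. δw = √(δd² + δq²) = √(8.41 + 0.292) = 2.95, so δw/w = 0.144.
Q is then a monomial in w, u, z:
δQ/Q = √((δw/w)² + (-1·δu/u)² + (1·δz/z)²) = √(0.0208 + 0.0102 + 0.00854) = 0.199

0.199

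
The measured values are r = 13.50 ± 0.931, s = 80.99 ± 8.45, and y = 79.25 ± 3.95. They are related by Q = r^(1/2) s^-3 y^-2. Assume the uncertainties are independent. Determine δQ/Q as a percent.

33.0%

For a monomial Q ∝ r^(1/2), s^-3, y^-2, fractional errors add in quadrature:
  (½·δr/r)² = (0.5×0.0690)² = 0.00119;  (-3·δs/s)² = (-3×0.104)² = 0.0980;  (-2·δy/y)² = (-2×0.0498)² = 0.00994
δQ/Q = √(0.109) = 0.330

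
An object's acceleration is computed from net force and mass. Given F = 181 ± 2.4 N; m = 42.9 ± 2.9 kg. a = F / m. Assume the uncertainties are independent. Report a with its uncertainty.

4.22 ± 0.291 m/s^2

a is a product of powers, so relative uncertainties combine in quadrature:
  (1·δF/F)² = (1×0.0133)² = 0.000176;  (-1·δm/m)² = (-1×0.0676)² = 0.00457
δa/a = √(0.00475) = 0.0689
a = 4.22 m/s^2, so δa = 0.0689 × 4.22 = 0.291 m/s^2.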